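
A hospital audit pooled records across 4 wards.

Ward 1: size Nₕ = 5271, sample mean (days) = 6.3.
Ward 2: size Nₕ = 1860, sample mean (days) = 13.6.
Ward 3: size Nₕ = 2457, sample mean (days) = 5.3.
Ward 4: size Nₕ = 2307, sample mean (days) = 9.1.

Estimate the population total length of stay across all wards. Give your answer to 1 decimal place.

Estimate total by summing Nₕ·x̄ₕ over strata.
5271·6.3 + 1860·13.6 + 2457·5.3 + 2307·9.1 = 33207.3 + 25296 + 13022.1 + 20993.7 = 92519.1.

92519.1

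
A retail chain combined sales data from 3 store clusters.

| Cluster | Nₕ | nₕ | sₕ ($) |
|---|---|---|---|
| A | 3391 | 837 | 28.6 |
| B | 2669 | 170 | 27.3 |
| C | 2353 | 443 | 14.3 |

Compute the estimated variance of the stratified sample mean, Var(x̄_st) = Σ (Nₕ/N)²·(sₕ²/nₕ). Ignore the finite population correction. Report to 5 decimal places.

0.63611

N = 8413. Term for each stratum: Wₕ²sₕ²/nₕ.
Var(x̄_st) = 0.15876706 + 0.44123682 + 0.03610858 = 0.63611246 → 0.63611.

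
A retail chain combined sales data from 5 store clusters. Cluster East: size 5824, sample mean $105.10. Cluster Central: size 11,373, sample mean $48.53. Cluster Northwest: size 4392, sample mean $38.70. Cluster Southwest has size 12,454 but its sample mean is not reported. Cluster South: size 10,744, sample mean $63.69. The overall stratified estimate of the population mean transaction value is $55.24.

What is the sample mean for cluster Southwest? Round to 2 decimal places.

36.59

N = 5824 + 11373 + 4392 + 12454 + 10744 = 44787.
Overall total = μ·N = 55.24·44787 = 2474033.88.
Subtract the known strata: 5824·105.10 + 11373·48.53 + 4392·38.70 + 10744·63.69 = 2018289.85.
Remaining total for cluster Southwest: 2474033.88 − 2018289.85 = 455744.03.
Divide by its size: 455744.03 / 12454 = 36.5942... → 36.59.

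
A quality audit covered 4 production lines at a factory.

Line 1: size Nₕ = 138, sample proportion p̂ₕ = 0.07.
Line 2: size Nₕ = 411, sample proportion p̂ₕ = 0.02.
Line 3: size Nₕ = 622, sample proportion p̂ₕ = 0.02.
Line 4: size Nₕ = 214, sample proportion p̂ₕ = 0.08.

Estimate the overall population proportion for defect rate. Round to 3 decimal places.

N = 138 + 411 + 622 + 214 = 1385.
Overall proportion = Σ (Nₕ/N)·p̂ₕ.
Σ Nₕp̂ₕ = 9.66 + 8.22 + 12.44 + 17.12 = 47.44.
47.44 / 1385 = 0.03425... → 0.034.

0.034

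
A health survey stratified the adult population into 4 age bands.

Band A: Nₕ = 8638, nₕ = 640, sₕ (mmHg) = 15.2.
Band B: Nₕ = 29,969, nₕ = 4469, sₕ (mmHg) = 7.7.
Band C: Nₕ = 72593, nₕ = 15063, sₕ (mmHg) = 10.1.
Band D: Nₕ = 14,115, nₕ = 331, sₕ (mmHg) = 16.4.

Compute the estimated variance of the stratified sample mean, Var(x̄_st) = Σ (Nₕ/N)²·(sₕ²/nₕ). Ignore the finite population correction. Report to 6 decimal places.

N = 125315; Wₕ = Nₕ/N.
band A: (8638/125315)²·15.2²/640 = 0.001715250
band B: (29969/125315)²·7.7²/4469 = 0.000758769
band C: (72593/125315)²·10.1²/15063 = 0.002272556
band D: (14115/125315)²·16.4²/331 = 0.010308972
Sum = 0.015055547 → 0.015056.

0.015056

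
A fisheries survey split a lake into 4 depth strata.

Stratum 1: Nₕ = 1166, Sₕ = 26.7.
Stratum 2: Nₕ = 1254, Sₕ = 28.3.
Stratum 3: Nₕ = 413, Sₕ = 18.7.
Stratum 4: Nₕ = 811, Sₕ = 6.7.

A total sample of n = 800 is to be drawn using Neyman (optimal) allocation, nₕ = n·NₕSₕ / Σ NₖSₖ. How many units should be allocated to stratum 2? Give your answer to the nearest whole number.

356

Σ NₕSₕ = 1166·26.7 + 1254·28.3 + 413·18.7 + 811·6.7 = 79777.2.
Share for 2: 35488.2/79777.2 = 0.44484.
n_2 = 800 × 0.44484 = 355.873... → 356.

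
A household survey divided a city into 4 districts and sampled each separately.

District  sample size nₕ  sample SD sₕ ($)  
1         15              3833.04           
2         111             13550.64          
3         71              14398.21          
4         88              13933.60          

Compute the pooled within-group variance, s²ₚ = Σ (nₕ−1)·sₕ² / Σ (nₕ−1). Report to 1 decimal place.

184363339.5

Degrees of freedom: 14 + 110 + 70 + 87 = 281.
Σ(nₕ−1)sₕ² = 14·14692195.6416 + 110·183619844.4096 + 70·207308451.2041 + 87·194145208.96 = 51806098387.8454.
s²ₚ = 51806098387.8454 / 281 = 184363339.459... → 184363339.5.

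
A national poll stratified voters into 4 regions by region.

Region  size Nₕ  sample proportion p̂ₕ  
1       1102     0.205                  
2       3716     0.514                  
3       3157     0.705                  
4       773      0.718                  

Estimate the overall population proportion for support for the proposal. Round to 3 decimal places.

0.562

Wₕ = Nₕ/N with N = 8748: 0.1260, 0.4248, 0.3609, 0.0884.
p̂_st = 0.1260·0.205 + 0.4248·0.514 + 0.3609·0.705 + 0.0884·0.718 ≈ 0.56203... → 0.562.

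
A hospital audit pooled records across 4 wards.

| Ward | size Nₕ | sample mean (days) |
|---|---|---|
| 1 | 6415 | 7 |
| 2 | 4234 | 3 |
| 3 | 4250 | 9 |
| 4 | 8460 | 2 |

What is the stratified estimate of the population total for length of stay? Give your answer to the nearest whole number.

112777

1: 6415·7 = 44905
2: 4234·3 = 12702
3: 4250·9 = 38250
4: 8460·2 = 16920
τ̂ = Σ Nₕx̄ₕ = 112777.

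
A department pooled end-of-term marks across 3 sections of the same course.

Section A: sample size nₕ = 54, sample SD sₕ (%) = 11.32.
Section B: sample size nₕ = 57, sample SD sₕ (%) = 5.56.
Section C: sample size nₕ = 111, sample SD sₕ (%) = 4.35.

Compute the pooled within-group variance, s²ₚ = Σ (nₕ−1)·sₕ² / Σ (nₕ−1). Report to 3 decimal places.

48.421

Degrees of freedom: 53 + 56 + 110 = 219.
Σ(nₕ−1)sₕ² = 53·128.1424 + 56·30.9136 + 110·18.9225 = 10604.1838.
s²ₚ = 10604.1838 / 219 = 48.42093... → 48.421.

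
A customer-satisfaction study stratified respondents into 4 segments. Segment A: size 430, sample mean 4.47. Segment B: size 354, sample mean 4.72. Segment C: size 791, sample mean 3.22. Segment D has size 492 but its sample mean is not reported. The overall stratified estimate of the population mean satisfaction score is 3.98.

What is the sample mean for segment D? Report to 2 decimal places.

Σ Nₕx̄ₕ = N·μ, so 492·x̄_D = 2067·3.98 − (430·4.47 + 354·4.72 + 791·3.22).
= 8226.66 − 6140 = 2086.66.
x̄_D = 2086.66 / 492 = 4.2412... → 4.24.

4.24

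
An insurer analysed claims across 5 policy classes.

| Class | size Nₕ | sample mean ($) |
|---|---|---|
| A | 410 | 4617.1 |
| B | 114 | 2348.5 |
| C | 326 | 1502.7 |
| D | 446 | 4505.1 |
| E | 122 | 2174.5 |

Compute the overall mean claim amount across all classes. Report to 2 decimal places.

N = 410 + 114 + 326 + 446 + 122 = 1418.
Weight each subgroup mean by Nₕ/N and sum.
Σ Nₕx̄ₕ = 410·4617.1 + 114·2348.5 + 326·1502.7 + 446·4505.1 + 122·2174.5 = 1893011 + 267729 + 489880.2 + 2009274.6 + 265289 = 4925183.8.
Divide by N: 4925183.8 / 1418 = 3473.3313... → 3473.33.

3473.33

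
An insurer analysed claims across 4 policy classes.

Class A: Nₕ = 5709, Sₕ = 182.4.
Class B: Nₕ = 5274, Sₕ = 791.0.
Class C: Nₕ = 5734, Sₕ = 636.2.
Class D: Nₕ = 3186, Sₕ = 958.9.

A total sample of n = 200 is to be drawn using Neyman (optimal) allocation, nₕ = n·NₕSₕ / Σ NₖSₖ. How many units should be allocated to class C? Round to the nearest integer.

61

Σ NₕSₕ = 5709·182.4 + 5274·791.0 + 5734·636.2 + 3186·958.9 = 11916081.8.
Share for C: 3647970.8/11916081.8 = 0.30614.
n_C = 200 × 0.30614 = 61.228... → 61.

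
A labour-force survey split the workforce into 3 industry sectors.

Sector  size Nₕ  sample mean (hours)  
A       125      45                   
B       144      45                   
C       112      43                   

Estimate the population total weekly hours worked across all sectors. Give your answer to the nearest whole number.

16921

Population total = Σ Nₕ·x̄ₕ (each stratum's size times its mean).
125·45 + 144·45 + 112·43 = 5625 + 6480 + 4816 = 16921.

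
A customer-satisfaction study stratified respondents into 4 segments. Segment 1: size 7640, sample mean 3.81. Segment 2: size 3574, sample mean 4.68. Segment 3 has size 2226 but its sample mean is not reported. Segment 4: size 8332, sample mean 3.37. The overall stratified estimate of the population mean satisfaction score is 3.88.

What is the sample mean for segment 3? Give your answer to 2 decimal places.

N = 7640 + 3574 + 2226 + 8332 = 21772.
Overall total = μ·N = 3.88·21772 = 84475.36.
Subtract the known strata: 7640·3.81 + 3574·4.68 + 8332·3.37 = 73913.56.
Remaining total for segment 3: 84475.36 − 73913.56 = 10561.8.
Divide by its size: 10561.8 / 2226 = 4.7447... → 4.74.

4.74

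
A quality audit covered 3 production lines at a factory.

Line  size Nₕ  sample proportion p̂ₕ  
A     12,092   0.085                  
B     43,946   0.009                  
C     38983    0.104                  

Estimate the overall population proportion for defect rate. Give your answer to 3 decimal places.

Wₕ = Nₕ/N with N = 95021: 0.1273, 0.4625, 0.4103.
p̂_st = 0.1273·0.085 + 0.4625·0.009 + 0.4103·0.104 ≈ 0.05765... → 0.058.

0.058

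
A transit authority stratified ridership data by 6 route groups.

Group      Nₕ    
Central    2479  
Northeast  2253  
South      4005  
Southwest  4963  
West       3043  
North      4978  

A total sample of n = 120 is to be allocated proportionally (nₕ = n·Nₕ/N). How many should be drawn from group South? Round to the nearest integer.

22

Share of group South = 4005/21721 = 0.18438.
Allocate 120 × 0.18438 = 22.126... → 22.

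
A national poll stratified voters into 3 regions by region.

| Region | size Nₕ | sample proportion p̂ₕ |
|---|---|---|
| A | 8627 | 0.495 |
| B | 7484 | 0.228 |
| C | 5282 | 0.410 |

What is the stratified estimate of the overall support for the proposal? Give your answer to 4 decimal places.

0.3806

N = 8627 + 7484 + 5282 = 21393.
Overall proportion = Σ (Nₕ/N)·p̂ₕ.
Σ Nₕp̂ₕ = 4270.365 + 1706.352 + 2165.62 = 8142.337.
8142.337 / 21393 = 0.380608... → 0.3806.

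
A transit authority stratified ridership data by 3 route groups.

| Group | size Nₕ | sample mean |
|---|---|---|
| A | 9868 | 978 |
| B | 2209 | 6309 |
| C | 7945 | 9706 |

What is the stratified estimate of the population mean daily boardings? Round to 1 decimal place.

5029.6

x̄_st = (Σ Nₕx̄ₕ) / (Σ Nₕ) = (9868·978 + 2209·6309 + 7945·9706) / 20022
= 100701655 / 20022 = 5029.550... → 5029.6.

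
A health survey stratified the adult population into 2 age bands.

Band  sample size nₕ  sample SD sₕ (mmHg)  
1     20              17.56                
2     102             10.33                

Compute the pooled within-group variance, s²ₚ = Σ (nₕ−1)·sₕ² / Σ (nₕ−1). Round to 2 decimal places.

138.64

1: (20−1)·17.56² = 19·308.3536 = 5858.7184
2: (102−1)·10.33² = 101·106.7089 = 10777.5989
Numerator = 16636.3173; denominator = Σ(nₕ−1) = 120.
s²ₚ = 16636.3173/120 = 138.6360... → 138.64.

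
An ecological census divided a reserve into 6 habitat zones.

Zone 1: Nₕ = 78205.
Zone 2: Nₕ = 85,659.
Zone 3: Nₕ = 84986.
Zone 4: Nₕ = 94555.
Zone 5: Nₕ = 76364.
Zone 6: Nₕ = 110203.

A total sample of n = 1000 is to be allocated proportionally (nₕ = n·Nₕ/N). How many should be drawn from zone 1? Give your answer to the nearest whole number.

Share of zone 1 = 78205/529972 = 0.14756.
Allocate 1000 × 0.14756 = 147.564... → 148.

148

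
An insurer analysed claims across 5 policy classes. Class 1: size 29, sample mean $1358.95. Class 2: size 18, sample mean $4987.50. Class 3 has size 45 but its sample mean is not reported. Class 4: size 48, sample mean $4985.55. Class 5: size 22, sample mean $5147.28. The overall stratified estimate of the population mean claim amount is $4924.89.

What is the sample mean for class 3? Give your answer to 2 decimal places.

7024.47

Σ Nₕx̄ₕ = N·μ, so 45·x̄_3 = 162·4924.89 − (29·1358.95 + 18·4987.50 + 48·4985.55 + 22·5147.28).
= 797832.18 − 481731.11 = 316101.07.
x̄_3 = 316101.07 / 45 = 7024.4682... → 7024.47.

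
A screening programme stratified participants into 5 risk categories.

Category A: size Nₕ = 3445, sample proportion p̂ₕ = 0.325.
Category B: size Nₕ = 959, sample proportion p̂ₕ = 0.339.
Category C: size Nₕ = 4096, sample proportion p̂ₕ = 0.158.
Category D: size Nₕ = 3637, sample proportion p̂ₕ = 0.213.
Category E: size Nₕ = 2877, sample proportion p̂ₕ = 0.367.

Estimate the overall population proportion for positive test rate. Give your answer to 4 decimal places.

Wₕ = Nₕ/N with N = 15014: 0.2295, 0.0639, 0.2728, 0.2422, 0.1916.
p̂_st = 0.2295·0.325 + 0.0639·0.339 + 0.2728·0.158 + 0.2422·0.213 + 0.1916·0.367 ≈ 0.261252... → 0.2613.

0.2613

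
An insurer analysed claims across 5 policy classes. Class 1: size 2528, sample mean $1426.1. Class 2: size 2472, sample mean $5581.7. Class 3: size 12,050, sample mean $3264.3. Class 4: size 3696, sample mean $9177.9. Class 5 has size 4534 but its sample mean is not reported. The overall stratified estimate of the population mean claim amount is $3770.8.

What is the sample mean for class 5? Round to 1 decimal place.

N = 2528 + 2472 + 12050 + 3696 + 4534 = 25280.
Overall total = μ·N = 3770.8·25280 = 95325824.
Subtract the known strata: 2528·1426.1 + 2472·5581.7 + 12050·3264.3 + 3696·9177.9 = 90659476.6.
Remaining total for class 5: 95325824 − 90659476.6 = 4666347.4.
Divide by its size: 4666347.4 / 4534 = 1029.190... → 1029.2.

1029.2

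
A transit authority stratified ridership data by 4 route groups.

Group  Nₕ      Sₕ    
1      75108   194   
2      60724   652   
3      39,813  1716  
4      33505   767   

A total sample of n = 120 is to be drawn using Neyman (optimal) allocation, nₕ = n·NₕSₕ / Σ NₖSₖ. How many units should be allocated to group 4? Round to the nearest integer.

21

Σ NₕSₕ = 75108·194 + 60724·652 + 39813·1716 + 33505·767 = 148180443.
Share for 4: 25698335/148180443 = 0.17343.
n_4 = 120 × 0.17343 = 20.811... → 21.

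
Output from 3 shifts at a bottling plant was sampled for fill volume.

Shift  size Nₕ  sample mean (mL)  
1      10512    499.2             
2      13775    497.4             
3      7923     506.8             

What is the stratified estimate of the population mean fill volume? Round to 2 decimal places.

500.30

N = 10512 + 13775 + 7923 = 32210.
The stratified mean weights each stratum mean by its population share Nₕ/N.
Σ Nₕx̄ₕ = 10512·499.2 + 13775·497.4 + 7923·506.8 = 5247590.4 + 6851685 + 4015376.4 = 16114651.8.
Divide by N: 16114651.8 / 32210 = 500.2997... → 500.30.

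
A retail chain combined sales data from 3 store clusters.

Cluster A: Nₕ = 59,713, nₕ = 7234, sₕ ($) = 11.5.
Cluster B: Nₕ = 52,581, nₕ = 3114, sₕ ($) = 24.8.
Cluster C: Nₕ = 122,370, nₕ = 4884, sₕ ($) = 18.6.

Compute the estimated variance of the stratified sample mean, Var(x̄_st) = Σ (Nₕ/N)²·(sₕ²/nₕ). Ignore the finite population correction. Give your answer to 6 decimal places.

N = 234664; Wₕ = Nₕ/N.
cluster A: (59713/234664)²·11.5²/7234 = 0.001183756
cluster B: (52581/234664)²·24.8²/3114 = 0.009916296
cluster C: (122370/234664)²·18.6²/4884 = 0.019262259
Sum = 0.030362311 → 0.030362.

0.030362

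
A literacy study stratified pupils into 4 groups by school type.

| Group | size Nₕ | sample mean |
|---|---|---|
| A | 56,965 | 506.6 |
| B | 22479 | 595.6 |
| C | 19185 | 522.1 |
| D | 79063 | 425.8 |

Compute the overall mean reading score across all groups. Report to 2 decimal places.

483.58

x̄_st = (Σ Nₕx̄ₕ) / (Σ Nₕ) = (56965·506.6 + 22479·595.6 + 19185·522.1 + 79063·425.8) / 177692
= 85928475.3 / 177692 = 483.5810... → 483.58.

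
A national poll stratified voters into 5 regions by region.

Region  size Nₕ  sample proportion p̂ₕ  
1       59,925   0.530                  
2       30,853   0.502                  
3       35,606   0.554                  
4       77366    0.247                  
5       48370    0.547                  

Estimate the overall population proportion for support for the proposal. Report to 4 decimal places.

Wₕ = Nₕ/N with N = 252120: 0.2377, 0.1224, 0.1412, 0.3069, 0.1919.
p̂_st = 0.2377·0.530 + 0.1224·0.502 + 0.1412·0.554 + 0.3069·0.247 + 0.1919·0.547 ≈ 0.446383... → 0.4464.

0.4464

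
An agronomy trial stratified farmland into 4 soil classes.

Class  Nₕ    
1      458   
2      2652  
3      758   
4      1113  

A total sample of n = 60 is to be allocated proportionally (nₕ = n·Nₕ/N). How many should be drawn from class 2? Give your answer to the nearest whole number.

32

N = 458 + 2652 + 758 + 1113 = 4981.
n_2 = 60·2652/4981 = 31.945... → 32.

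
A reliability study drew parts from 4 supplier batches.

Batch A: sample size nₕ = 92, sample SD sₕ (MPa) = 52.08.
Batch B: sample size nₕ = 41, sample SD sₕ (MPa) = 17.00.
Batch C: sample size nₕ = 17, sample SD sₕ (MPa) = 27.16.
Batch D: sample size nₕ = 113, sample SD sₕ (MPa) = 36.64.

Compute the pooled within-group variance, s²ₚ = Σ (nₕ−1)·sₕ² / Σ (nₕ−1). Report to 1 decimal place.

Degrees of freedom: 91 + 40 + 16 + 112 = 259.
Σ(nₕ−1)sₕ² = 91·2712.3264 + 40·289 + 16·737.6656 + 112·1342.4896 = 420543.1872.
s²ₚ = 420543.1872 / 259 = 1623.719... → 1623.7.

1623.7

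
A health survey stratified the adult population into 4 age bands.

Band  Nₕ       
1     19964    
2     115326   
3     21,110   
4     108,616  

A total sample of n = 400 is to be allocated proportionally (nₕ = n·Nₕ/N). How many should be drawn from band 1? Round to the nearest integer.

N = 19964 + 115326 + 21110 + 108616 = 265016.
n_1 = 400·19964/265016 = 30.133... → 30.

30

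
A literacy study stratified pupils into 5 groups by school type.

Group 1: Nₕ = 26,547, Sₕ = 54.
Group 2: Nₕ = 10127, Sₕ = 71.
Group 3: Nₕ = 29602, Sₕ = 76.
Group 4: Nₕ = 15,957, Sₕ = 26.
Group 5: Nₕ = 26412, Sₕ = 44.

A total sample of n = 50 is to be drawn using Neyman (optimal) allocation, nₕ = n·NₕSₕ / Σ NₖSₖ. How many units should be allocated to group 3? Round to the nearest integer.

19

Σ NₕSₕ = 26547·54 + 10127·71 + 29602·76 + 15957·26 + 26412·44 = 5979317.
Share for 3: 2249752/5979317 = 0.37626.
n_3 = 50 × 0.37626 = 18.813... → 19.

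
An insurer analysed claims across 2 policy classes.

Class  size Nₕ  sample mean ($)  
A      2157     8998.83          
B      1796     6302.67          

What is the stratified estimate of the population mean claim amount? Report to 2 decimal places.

7773.86

x̄_st = (Σ Nₕx̄ₕ) / (Σ Nₕ) = (2157·8998.83 + 1796·6302.67) / 3953
= 30730071.63 / 3953 = 7773.8608... → 7773.86.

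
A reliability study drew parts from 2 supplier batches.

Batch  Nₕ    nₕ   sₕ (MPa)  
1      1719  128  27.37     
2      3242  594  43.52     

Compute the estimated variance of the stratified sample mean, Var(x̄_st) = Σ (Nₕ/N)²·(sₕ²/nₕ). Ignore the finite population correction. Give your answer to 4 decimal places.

2.0644

N = 4961; Wₕ = Nₕ/N.
batch 1: (1719/4961)²·27.37²/128 = 0.7026724
batch 2: (3242/4961)²·43.52²/594 = 1.3616920
Sum = 2.0643645 → 2.0644.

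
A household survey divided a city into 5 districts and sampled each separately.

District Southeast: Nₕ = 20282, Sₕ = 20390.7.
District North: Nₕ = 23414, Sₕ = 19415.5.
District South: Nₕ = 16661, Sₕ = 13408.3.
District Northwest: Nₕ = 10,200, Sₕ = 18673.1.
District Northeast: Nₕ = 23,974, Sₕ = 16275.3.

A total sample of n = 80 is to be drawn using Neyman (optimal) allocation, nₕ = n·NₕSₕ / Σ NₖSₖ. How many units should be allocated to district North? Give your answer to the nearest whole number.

Σ NₕSₕ = 20282·20390.7 + 23414·19415.5 + 16661·13408.3 + 10200·18673.1 + 23974·16275.3 = 1672204042.9.
Share for North: 454594517/1672204042.9 = 0.27185.
n_North = 80 × 0.27185 = 21.748... → 22.

22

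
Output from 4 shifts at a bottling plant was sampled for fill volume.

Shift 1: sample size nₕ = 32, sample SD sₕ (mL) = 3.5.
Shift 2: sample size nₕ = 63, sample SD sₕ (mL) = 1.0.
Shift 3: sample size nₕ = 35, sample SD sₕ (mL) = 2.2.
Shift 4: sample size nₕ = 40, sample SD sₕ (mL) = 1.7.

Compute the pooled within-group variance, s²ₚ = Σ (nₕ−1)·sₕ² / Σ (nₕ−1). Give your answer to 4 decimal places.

1: (32−1)·3.5² = 31·12.25 = 379.75
2: (63−1)·1.0² = 62·1 = 62
3: (35−1)·2.2² = 34·4.84 = 164.56
4: (40−1)·1.7² = 39·2.89 = 112.71
Numerator = 719.02; denominator = Σ(nₕ−1) = 166.
s²ₚ = 719.02/166 = 4.331446... → 4.3314.

4.3314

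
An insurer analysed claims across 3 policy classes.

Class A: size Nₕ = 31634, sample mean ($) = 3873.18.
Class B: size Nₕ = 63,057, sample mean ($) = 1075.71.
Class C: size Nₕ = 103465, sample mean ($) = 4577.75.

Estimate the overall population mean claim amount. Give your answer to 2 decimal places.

3350.86

N = 31634 + 63057 + 103465 = 198156.
The stratified mean weights each stratum mean by its population share Nₕ/N.
Σ Nₕx̄ₕ = 31634·3873.18 + 63057·1075.71 + 103465·4577.75 = 122524176.12 + 67831045.47 + 473636903.75 = 663992125.34.
Divide by N: 663992125.34 / 198156 = 3350.8555... → 3350.86.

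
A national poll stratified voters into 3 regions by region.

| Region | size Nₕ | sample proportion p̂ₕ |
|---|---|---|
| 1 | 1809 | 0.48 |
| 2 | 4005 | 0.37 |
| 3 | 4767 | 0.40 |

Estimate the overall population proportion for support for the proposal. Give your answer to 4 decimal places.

Wₕ = Nₕ/N with N = 10581: 0.1710, 0.3785, 0.4505.
p̂_st = 0.1710·0.48 + 0.3785·0.37 + 0.4505·0.40 ≈ 0.402322... → 0.4023.

0.4023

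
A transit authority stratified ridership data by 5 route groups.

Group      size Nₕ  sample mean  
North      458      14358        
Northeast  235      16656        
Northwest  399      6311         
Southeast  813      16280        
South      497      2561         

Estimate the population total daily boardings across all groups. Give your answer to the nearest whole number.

27516670

North: 458·14358 = 6575964
Northeast: 235·16656 = 3914160
Northwest: 399·6311 = 2518089
Southeast: 813·16280 = 13235640
South: 497·2561 = 1272817
τ̂ = Σ Nₕx̄ₕ = 27516670.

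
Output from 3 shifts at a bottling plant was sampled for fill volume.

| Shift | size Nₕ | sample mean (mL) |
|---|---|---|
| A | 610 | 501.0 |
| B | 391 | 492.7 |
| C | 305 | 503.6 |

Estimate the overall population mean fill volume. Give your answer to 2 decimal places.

499.12

N = 610 + 391 + 305 = 1306.
Overall mean = Σ (Nₕ/N)·x̄ₕ — weight by population share, not a simple average.
Σ Nₕx̄ₕ = 610·501.0 + 391·492.7 + 305·503.6 = 305610 + 192645.7 + 153598 = 651853.7.
Divide by N: 651853.7 / 1306 = 499.1223... → 499.12.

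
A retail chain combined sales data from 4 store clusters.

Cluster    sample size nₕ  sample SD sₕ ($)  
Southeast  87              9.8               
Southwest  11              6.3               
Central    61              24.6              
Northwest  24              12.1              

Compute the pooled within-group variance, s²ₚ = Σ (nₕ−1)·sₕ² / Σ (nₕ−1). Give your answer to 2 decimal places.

270.02

Degrees of freedom: 86 + 10 + 60 + 23 = 179.
Σ(nₕ−1)sₕ² = 86·96.04 + 10·39.69 + 60·605.16 + 23·146.41 = 48333.37.
s²ₚ = 48333.37 / 179 = 270.0188... → 270.02.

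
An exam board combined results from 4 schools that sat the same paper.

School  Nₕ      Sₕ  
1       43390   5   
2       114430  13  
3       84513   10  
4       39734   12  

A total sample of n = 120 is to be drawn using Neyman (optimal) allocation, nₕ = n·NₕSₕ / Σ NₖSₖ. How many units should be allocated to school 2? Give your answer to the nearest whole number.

Σ NₕSₕ = 43390·5 + 114430·13 + 84513·10 + 39734·12 = 3026478.
Share for 2: 1487590/3026478 = 0.49153.
n_2 = 120 × 0.49153 = 58.983... → 59.

59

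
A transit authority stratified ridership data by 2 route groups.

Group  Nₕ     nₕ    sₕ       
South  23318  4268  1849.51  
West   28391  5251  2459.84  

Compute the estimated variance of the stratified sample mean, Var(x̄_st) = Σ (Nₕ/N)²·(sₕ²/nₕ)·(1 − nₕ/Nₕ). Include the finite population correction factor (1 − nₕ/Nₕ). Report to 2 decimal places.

416.28

N = 51709; Wₕ = Nₕ/N.
group South: (23318/51709)²·1849.51²/4268·(1 − 4268/23318) = 133.15055
group West: (28391/51709)²·2459.84²/5251·(1 − 5251/28391) = 283.12842
Sum = 416.27897 → 416.28.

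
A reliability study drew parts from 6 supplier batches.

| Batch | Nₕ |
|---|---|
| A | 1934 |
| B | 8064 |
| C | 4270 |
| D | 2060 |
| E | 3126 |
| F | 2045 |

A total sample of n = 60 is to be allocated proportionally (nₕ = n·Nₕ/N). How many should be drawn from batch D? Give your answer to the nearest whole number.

6

Share of batch D = 2060/21499 = 0.09582.
Allocate 60 × 0.09582 = 5.749... → 6.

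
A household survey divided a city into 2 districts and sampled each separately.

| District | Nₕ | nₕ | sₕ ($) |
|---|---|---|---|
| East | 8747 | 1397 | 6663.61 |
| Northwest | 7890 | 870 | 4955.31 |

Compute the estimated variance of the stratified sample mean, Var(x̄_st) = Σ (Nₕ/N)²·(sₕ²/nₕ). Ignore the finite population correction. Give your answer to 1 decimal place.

N = 16637. Term for each stratum: Wₕ²sₕ²/nₕ.
Var(x̄_st) = 8785.9951 + 6347.8459 = 15133.8410 → 15133.8.

15133.8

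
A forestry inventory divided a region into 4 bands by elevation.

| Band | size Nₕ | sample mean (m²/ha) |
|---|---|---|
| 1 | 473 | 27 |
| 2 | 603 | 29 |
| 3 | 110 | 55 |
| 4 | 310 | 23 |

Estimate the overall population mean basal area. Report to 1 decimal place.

x̄_st = (Σ Nₕx̄ₕ) / (Σ Nₕ) = (473·27 + 603·29 + 110·55 + 310·23) / 1496
= 43438 / 1496 = 29.036... → 29.0.

29.0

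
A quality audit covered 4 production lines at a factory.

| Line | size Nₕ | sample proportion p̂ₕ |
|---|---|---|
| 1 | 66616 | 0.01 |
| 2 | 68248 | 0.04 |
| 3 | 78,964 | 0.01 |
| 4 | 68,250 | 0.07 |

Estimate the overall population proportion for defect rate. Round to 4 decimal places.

Wₕ = Nₕ/N with N = 282078: 0.2362, 0.2419, 0.2799, 0.2420.
p̂_st = 0.2362·0.01 + 0.2419·0.04 + 0.2799·0.01 + 0.2420·0.07 ≈ 0.031776... → 0.0318.

0.0318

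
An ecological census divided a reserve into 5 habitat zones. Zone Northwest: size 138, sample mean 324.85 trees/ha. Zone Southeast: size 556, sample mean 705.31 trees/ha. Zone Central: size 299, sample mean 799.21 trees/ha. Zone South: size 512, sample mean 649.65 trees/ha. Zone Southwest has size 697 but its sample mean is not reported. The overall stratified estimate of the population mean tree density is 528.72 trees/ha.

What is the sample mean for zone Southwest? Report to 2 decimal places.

223.35

N = 138 + 556 + 299 + 512 + 697 = 2202.
Overall total = μ·N = 528.72·2202 = 1164241.44.
Subtract the known strata: 138·324.85 + 556·705.31 + 299·799.21 + 512·649.65 = 1008566.25.
Remaining total for zone Southwest: 1164241.44 − 1008566.25 = 155675.19.
Divide by its size: 155675.19 / 697 = 223.3503... → 223.35.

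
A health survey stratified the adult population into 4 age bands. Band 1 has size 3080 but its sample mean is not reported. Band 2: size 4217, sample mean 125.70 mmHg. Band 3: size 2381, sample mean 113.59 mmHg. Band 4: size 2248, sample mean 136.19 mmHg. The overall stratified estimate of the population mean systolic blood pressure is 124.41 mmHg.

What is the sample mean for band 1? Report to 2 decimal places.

N = 3080 + 4217 + 2381 + 2248 = 11926.
Overall total = μ·N = 124.41·11926 = 1483713.66.
Subtract the known strata: 4217·125.70 + 2381·113.59 + 2248·136.19 = 1106689.81.
Remaining total for band 1: 1483713.66 − 1106689.81 = 377023.85.
Divide by its size: 377023.85 / 3080 = 122.4103... → 122.41.

122.41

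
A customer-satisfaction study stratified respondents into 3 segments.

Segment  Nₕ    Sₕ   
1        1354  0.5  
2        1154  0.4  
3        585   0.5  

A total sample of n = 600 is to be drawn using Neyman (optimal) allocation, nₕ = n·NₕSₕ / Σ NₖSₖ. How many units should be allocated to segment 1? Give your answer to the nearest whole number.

284

Σ NₕSₕ = 1354·0.5 + 1154·0.4 + 585·0.5 = 1431.1.
Share for 1: 677/1431.1 = 0.47306.
n_1 = 600 × 0.47306 = 283.838... → 284.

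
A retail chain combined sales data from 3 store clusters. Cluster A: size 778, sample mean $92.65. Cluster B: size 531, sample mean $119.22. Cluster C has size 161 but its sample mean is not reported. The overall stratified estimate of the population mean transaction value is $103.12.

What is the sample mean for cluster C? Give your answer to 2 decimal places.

Σ Nₕx̄ₕ = N·μ, so 161·x̄_C = 1470·103.12 − (778·92.65 + 531·119.22).
= 151586.4 − 135387.52 = 16198.88.
x̄_C = 16198.88 / 161 = 100.6142... → 100.61.

100.61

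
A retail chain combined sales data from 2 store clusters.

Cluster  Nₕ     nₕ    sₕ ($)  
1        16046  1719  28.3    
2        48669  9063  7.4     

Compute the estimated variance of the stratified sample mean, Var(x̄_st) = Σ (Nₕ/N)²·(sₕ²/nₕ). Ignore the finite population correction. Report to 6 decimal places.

0.032060

N = 64715; Wₕ = Nₕ/N.
cluster 1: (16046/64715)²·28.3²/1719 = 0.028643142
cluster 2: (48669/64715)²·7.4²/9063 = 0.003417326
Sum = 0.032060468 → 0.032060.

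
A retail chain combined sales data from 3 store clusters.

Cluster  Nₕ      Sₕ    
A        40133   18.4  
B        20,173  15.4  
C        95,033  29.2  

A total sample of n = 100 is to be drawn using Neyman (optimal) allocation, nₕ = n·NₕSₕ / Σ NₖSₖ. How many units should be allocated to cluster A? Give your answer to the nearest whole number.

19

Σ NₕSₕ = 40133·18.4 + 20173·15.4 + 95033·29.2 = 3824075.
Share for A: 738447.2/3824075 = 0.19310.
n_A = 100 × 0.19310 = 19.310... → 19.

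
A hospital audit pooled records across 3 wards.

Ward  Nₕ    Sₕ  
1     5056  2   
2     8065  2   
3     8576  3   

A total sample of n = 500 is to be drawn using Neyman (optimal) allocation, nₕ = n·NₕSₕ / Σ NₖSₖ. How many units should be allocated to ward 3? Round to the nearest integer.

248

Σ NₕSₕ = 5056·2 + 8065·2 + 8576·3 = 51970.
Share for 3: 25728/51970 = 0.49505.
n_3 = 500 × 0.49505 = 247.527... → 248.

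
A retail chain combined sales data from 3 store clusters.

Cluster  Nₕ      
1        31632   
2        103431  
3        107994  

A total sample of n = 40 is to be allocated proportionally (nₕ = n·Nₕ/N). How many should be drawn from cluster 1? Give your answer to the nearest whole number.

N = 31632 + 103431 + 107994 = 243057.
n_1 = 40·31632/243057 = 5.206... → 5.

5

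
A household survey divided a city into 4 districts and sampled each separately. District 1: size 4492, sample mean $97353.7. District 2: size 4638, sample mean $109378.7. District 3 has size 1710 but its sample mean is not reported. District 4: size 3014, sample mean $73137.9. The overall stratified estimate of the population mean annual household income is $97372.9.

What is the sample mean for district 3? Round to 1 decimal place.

107576.2

N = 4492 + 4638 + 1710 + 3014 = 13854.
Overall total = μ·N = 97372.9·13854 = 1349004156.6.
Subtract the known strata: 4492·97353.7 + 4638·109378.7 + 3014·73137.9 = 1165048861.6.
Remaining total for district 3: 1349004156.6 − 1165048861.6 = 183955295.
Divide by its size: 183955295 / 1710 = 107576.196... → 107576.2.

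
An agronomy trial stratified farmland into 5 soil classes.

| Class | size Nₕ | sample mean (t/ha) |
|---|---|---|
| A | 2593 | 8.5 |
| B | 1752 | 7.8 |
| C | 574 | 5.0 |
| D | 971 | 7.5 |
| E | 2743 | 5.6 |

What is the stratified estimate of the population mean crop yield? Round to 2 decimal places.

7.09

N = 2593 + 1752 + 574 + 971 + 2743 = 8633.
Overall mean = Σ (Nₕ/N)·x̄ₕ — weight by population share, not a simple average.
Σ Nₕx̄ₕ = 2593·8.5 + 1752·7.8 + 574·5.0 + 971·7.5 + 2743·5.6 = 22040.5 + 13665.6 + 2870 + 7282.5 + 15360.8 = 61219.4.
Divide by N: 61219.4 / 8633 = 7.0913... → 7.09.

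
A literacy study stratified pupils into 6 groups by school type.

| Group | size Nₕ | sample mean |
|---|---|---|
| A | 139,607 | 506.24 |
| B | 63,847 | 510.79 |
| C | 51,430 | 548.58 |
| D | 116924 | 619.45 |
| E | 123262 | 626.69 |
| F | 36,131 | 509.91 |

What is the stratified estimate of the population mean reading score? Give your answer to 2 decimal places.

N = 139607 + 63847 + 51430 + 116924 + 123262 + 36131 = 531201.
The stratified mean weights each stratum mean by its population share Nₕ/N.
Σ Nₕx̄ₕ = 139607·506.24 + 63847·510.79 + 51430·548.58 + 116924·619.45 + 123262·626.69 + 36131·509.91 = 70674647.68 + 32612409.13 + 28213469.4 + 72428571.8 + 77247062.78 + 18423558.21 = 299599719.
Divide by N: 299599719 / 531201 = 564.0044... → 564.00.

564.00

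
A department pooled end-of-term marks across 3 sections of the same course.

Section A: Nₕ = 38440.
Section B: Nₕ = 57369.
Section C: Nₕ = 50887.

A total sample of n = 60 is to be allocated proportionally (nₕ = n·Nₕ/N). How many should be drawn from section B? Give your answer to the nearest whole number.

23

Share of section B = 57369/146696 = 0.39107.
Allocate 60 × 0.39107 = 23.464... → 23.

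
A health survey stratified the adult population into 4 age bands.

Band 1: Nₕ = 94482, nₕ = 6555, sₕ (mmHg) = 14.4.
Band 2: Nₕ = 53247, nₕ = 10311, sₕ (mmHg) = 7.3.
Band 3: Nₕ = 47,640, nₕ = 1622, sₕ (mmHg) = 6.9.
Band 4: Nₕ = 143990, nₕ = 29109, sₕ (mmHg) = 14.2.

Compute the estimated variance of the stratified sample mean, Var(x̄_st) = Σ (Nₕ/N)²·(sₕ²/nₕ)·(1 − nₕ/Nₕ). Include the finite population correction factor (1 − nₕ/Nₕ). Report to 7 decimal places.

N = 339359. Term for each stratum: Wₕ²sₕ²/nₕ·(1−nₕ/Nₕ).
Var(x̄_st) = 0.0022819435 + 0.0001025990 + 0.0005587636 + 0.0009949728 = 0.0039382788 → 0.0039383.

0.0039383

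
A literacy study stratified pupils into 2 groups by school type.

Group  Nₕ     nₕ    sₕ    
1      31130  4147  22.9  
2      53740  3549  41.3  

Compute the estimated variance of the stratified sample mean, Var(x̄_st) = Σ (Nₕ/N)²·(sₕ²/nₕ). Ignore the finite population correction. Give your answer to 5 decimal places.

0.20971

N = 84870; Wₕ = Nₕ/N.
group 1: (31130/84870)²·22.9²/4147 = 0.01701323
group 2: (53740/84870)²·41.3²/3549 = 0.19269969
Sum = 0.20971292 → 0.20971.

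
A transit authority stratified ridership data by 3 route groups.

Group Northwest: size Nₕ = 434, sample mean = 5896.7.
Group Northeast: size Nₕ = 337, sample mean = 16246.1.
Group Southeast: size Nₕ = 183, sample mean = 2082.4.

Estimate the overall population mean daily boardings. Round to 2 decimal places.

N = 434 + 337 + 183 = 954.
Weight each subgroup mean by Nₕ/N and sum.
Σ Nₕx̄ₕ = 434·5896.7 + 337·16246.1 + 183·2082.4 = 2559167.8 + 5474935.7 + 381079.2 = 8415182.7.
Divide by N: 8415182.7 / 954 = 8820.9462... → 8820.95.

8820.95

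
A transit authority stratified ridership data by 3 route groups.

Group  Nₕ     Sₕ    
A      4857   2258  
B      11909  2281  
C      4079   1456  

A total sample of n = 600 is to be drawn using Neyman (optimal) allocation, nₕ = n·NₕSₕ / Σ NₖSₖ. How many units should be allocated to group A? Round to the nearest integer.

149

Σ NₕSₕ = 4857·2258 + 11909·2281 + 4079·1456 = 44070559.
Share for A: 10967106/44070559 = 0.24885.
n_A = 600 × 0.24885 = 149.312... → 149.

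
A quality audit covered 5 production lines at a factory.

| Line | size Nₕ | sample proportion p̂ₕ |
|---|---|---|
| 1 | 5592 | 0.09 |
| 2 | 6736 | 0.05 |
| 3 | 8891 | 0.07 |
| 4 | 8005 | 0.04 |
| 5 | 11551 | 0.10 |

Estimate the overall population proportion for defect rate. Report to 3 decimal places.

N = 5592 + 6736 + 8891 + 8005 + 11551 = 40775.
Overall proportion = Σ (Nₕ/N)·p̂ₕ.
Σ Nₕp̂ₕ = 503.28 + 336.8 + 622.37 + 320.2 + 1155.1 = 2937.75.
2937.75 / 40775 = 0.07205... → 0.072.

0.072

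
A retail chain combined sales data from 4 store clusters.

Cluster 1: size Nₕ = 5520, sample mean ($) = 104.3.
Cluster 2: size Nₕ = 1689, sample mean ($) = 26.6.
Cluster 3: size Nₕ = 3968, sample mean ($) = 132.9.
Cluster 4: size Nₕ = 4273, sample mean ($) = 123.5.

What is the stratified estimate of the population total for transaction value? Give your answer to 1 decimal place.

1: 5520·104.3 = 575736
2: 1689·26.6 = 44927.4
3: 3968·132.9 = 527347.2
4: 4273·123.5 = 527715.5
τ̂ = Σ Nₕx̄ₕ = 1675726.1.

1675726.1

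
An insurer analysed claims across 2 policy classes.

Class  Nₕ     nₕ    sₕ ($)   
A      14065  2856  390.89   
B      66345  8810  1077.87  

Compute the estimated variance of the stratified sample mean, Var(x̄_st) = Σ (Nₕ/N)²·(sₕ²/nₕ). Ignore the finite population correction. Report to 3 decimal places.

91.411

N = 80410; Wₕ = Nₕ/N.
class A: (14065/80410)²·390.89²/2856 = 1.636855
class B: (66345/80410)²·1077.87²/8810 = 89.774529
Sum = 91.411384 → 91.411.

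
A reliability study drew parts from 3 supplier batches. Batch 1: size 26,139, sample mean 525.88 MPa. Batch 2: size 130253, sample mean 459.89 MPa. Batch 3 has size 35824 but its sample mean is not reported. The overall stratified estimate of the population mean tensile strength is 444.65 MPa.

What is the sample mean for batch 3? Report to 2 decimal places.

329.97

N = 26139 + 130253 + 35824 = 192216.
Overall total = μ·N = 444.65·192216 = 85468844.4.
Subtract the known strata: 26139·525.88 + 130253·459.89 = 73648029.49.
Remaining total for batch 3: 85468844.4 − 73648029.49 = 11820814.91.
Divide by its size: 11820814.91 / 35824 = 329.9692... → 329.97.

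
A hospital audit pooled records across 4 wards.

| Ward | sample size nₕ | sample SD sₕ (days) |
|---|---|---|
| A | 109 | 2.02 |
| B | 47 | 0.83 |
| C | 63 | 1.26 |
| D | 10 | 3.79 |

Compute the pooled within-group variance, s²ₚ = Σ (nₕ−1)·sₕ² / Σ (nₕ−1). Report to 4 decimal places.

3.1115

A: (109−1)·2.02² = 108·4.0804 = 440.6832
B: (47−1)·0.83² = 46·0.6889 = 31.6894
C: (63−1)·1.26² = 62·1.5876 = 98.4312
D: (10−1)·3.79² = 9·14.3641 = 129.2769
Numerator = 700.0807; denominator = Σ(nₕ−1) = 225.
s²ₚ = 700.0807/225 = 3.111470... → 3.1115.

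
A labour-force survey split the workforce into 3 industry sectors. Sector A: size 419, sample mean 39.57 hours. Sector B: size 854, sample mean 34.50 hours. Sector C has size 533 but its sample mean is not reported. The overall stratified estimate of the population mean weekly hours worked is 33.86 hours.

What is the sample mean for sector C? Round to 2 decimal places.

28.35

Σ Nₕx̄ₕ = N·μ, so 533·x̄_C = 1806·33.86 − (419·39.57 + 854·34.50).
= 61151.16 − 46042.83 = 15108.33.
x̄_C = 15108.33 / 533 = 28.3458... → 28.35.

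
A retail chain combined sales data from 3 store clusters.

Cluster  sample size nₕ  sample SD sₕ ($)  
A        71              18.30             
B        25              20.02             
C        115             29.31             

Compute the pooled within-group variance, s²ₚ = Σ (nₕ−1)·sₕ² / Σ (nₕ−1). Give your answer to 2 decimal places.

A: (71−1)·18.30² = 70·334.89 = 23442.3
B: (25−1)·20.02² = 24·400.8004 = 9619.2096
C: (115−1)·29.31² = 114·859.0761 = 97934.6754
Numerator = 130996.185; denominator = Σ(nₕ−1) = 208.
s²ₚ = 130996.185/208 = 629.7894... → 629.79.

629.79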